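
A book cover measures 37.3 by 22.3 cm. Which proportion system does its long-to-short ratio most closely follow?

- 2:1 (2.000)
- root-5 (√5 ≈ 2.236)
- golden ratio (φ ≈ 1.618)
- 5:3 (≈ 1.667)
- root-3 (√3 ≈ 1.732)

Ratio = 37.3 / 22.3 ≈ 1.673.
Distances: 2:1 2.000 (Δ 0.327); root-5 2.236 (Δ 0.563); golden ratio 1.618 (Δ 0.055); 5:3 1.667 (Δ 0.006); root-3 1.732 (Δ 0.059).

5:3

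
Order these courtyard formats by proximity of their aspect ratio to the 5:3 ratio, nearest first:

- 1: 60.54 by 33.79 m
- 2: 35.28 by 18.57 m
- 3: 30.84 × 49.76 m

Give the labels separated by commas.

3, 1, 2

Ratios: 1 = 60.54 / 33.79 ≈ 1.792; 2 = 35.28 / 18.57 ≈ 1.900; 3 = 49.76 / 30.84 ≈ 1.613.
|Δ from 1.667|: 1 0.125; 2 0.233; 3 0.054.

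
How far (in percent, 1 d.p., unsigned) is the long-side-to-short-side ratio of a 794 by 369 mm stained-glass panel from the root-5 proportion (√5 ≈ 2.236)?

3.8%

Ratio = 794 / 369 ≈ 2.1518.
Ideal root-5 ≈ 2.2361. |2.1518 − 2.2361| / 2.2361 ≈ 3.77% → 3.8%.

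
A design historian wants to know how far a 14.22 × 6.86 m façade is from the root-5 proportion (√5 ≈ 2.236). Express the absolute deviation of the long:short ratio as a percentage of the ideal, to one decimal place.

7.3%

Ratio = 14.22 / 6.86 ≈ 2.0729.
Ideal root-5 ≈ 2.2361. |2.0729 − 2.2361| / 2.2361 ≈ 7.30% → 7.3%.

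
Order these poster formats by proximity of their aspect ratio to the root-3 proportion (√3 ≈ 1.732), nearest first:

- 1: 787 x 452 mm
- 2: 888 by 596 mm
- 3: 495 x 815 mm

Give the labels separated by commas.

1, 3, 2

Ratios: 1 = 787 / 452 ≈ 1.741; 2 = 888 / 596 ≈ 1.490; 3 = 815 / 495 ≈ 1.646.
|Δ from 1.732|: 1 0.009; 2 0.242; 3 0.086.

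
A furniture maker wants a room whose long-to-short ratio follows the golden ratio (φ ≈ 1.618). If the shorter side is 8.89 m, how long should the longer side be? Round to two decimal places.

golden ratio ≈ 1.61803.
Longer side = 8.89 × 1.61803 ≈ 14.3843 → 14.38 m.

14.38 m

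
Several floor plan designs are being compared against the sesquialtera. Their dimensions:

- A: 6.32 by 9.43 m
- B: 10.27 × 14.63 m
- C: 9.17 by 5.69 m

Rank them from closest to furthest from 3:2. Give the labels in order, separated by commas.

A: 9.43/6.32 ≈ 1.492 → |1.492 − 1.500| = 0.008
B: 14.63/10.27 ≈ 1.425 → |1.425 − 1.500| = 0.075
C: 9.17/5.69 ≈ 1.612 → |1.612 − 1.500| = 0.112

A, B, C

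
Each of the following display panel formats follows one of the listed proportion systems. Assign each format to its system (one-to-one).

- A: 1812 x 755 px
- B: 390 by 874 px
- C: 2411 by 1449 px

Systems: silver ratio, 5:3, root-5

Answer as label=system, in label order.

Ratios: A ≈ 2.400; B ≈ 2.241; C ≈ 1.664.
Targets: silver ratio ≈ 2.414; 5:3 ≈ 1.667; root-5 ≈ 2.236.

A=silver ratio, B=root-5, C=5:3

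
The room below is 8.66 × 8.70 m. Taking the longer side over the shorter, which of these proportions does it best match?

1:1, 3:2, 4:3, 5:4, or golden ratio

8.70/8.66 ≈ 1.005. Nearest candidates are 1:1 (1.000, off by 0.005) and 5:4 (1.250, off by 0.245).

1:1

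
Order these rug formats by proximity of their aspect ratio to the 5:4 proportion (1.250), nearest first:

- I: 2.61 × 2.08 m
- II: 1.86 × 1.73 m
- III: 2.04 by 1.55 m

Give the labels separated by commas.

Ratios: I = 2.61 / 2.08 ≈ 1.255; II = 1.86 / 1.73 ≈ 1.075; III = 2.04 / 1.55 ≈ 1.316.
|Δ from 1.250|: I 0.005; II 0.175; III 0.066.

I, III, II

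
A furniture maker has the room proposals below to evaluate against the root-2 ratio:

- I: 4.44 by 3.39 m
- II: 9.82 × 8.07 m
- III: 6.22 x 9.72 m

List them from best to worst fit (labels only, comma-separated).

I, III, II

Ratios: I = 4.44 / 3.39 ≈ 1.310; II = 9.82 / 8.07 ≈ 1.217; III = 9.72 / 6.22 ≈ 1.563.
|Δ from 1.414|: I 0.104; II 0.197; III 0.149.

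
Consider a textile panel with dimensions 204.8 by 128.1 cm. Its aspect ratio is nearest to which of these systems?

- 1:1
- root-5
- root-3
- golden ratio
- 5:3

204.8/128.1 ≈ 1.599. Nearest candidates are golden ratio (1.618, off by 0.019) and 5:3 (1.667, off by 0.068).

golden ratio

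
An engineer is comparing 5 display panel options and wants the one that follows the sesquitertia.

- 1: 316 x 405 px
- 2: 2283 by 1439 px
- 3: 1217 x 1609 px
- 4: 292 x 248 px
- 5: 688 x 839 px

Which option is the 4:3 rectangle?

Ratios (long/short): 1 ≈ 1.282; 2 ≈ 1.587; 3 ≈ 1.322; 4 ≈ 1.177; 5 ≈ 1.219.
4:3 ≈ 1.333; option 3 is nearest (Δ 0.011).

3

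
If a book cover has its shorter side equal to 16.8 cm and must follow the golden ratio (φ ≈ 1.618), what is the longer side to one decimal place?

27.2 cm

golden ratio ≈ 1.61803.
Longer side = 16.8 × 1.61803 ≈ 27.183 → 27.2 cm.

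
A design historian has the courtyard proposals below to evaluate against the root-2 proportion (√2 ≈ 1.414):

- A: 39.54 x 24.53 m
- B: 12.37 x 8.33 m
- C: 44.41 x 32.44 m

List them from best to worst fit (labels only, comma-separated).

C, B, A

A: 39.54/24.53 ≈ 1.612 → |1.612 − 1.414| = 0.198
B: 12.37/8.33 ≈ 1.485 → |1.485 − 1.414| = 0.071
C: 44.41/32.44 ≈ 1.369 → |1.369 − 1.414| = 0.045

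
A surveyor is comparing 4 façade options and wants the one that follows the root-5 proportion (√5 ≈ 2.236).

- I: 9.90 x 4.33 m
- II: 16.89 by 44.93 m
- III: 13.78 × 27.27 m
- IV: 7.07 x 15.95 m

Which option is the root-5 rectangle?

Ratios (long/short): I ≈ 2.286; II ≈ 2.660; III ≈ 1.979; IV ≈ 2.256.
root-5 ≈ 2.236; option IV is nearest (Δ 0.020).

IV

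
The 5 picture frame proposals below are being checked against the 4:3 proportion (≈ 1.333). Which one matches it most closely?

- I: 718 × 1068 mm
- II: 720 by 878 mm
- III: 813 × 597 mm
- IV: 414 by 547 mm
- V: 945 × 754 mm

Target 4:3 ≈ 1.333.
I: 1.487 (Δ0.154)  II: 1.219 (Δ0.114)  III: 1.362 (Δ0.029)  IV: 1.321 (Δ0.012)  V: 1.253 (Δ0.080)

IV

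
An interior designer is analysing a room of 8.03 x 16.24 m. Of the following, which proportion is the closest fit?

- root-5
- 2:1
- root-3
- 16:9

2:1

16.24/8.03 ≈ 2.022. Nearest candidates are 2:1 (2.000, off by 0.022) and root-5 (2.236, off by 0.214).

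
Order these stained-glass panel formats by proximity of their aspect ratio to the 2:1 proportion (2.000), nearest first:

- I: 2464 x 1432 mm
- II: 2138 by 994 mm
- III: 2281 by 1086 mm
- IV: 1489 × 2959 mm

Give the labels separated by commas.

IV, III, II, I

Ratios: I = 2464 / 1432 ≈ 1.721; II = 2138 / 994 ≈ 2.151; III = 2281 / 1086 ≈ 2.100; IV = 2959 / 1489 ≈ 1.987.
|Δ from 2.000|: I 0.279; II 0.151; III 0.100; IV 0.013.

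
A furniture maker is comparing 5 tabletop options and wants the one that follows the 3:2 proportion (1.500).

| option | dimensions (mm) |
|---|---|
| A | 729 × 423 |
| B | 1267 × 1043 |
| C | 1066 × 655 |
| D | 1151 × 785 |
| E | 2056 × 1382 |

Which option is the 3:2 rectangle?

Target 3:2 ≈ 1.500.
A: 1.723 (Δ0.223)  B: 1.215 (Δ0.285)  C: 1.627 (Δ0.127)  D: 1.466 (Δ0.034)  E: 1.488 (Δ0.012)

E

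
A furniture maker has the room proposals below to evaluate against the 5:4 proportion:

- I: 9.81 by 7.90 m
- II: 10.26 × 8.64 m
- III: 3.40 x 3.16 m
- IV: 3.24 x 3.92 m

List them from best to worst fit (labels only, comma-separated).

I, IV, II, III

Ratios: I = 9.81 / 7.90 ≈ 1.242; II = 10.26 / 8.64 ≈ 1.188; III = 3.40 / 3.16 ≈ 1.076; IV = 3.92 / 3.24 ≈ 1.210.
|Δ from 1.250|: I 0.008; II 0.062; III 0.174; IV 0.040.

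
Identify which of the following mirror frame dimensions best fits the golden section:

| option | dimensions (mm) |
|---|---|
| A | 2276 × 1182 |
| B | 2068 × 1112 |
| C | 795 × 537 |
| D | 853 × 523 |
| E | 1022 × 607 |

D

Ratios (long/short): A ≈ 1.926; B ≈ 1.860; C ≈ 1.480; D ≈ 1.631; E ≈ 1.684.
golden ratio ≈ 1.618; option D is nearest (Δ 0.013).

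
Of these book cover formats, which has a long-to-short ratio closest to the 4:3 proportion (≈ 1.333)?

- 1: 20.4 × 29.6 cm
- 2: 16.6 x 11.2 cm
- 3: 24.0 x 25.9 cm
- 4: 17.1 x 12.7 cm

Ratios (long/short): 1 ≈ 1.451; 2 ≈ 1.482; 3 ≈ 1.079; 4 ≈ 1.346.
4:3 ≈ 1.333; option 4 is nearest (Δ 0.013).

4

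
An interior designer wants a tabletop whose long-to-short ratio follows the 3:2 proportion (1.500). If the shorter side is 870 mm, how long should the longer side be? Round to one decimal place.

1305.0 mm

3:2 = 1.50000.
Longer side = 870 × 1.50000 ≈ 1305.000 → 1305.0 mm.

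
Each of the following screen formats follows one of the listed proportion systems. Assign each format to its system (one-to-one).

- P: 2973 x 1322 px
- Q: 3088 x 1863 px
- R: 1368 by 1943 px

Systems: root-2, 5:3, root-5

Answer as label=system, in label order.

P = 2973/1322 ≈ 2.249 → root-5 (2.236)
Q = 3088/1863 ≈ 1.658 → 5:3 (1.667)
R = 1943/1368 ≈ 1.420 → root-2 (1.414)

P=root-5, Q=5:3, R=root-2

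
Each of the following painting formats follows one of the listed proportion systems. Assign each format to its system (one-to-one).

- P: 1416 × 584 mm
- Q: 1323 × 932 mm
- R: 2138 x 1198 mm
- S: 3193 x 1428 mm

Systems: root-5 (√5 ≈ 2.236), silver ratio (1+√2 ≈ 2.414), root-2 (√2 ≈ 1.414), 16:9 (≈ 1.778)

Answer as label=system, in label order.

P = 1416/584 ≈ 2.425 → silver ratio (2.414)
Q = 1323/932 ≈ 1.420 → root-2 (1.414)
R = 2138/1198 ≈ 1.785 → 16:9 (1.778)
S = 3193/1428 ≈ 2.236 → root-5 (2.236)

P=silver ratio, Q=root-2, R=16:9, S=root-5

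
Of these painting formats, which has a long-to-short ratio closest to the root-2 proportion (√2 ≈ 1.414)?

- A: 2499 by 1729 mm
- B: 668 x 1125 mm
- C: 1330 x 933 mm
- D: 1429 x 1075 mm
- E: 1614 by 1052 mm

C

Ratios (long/short): A ≈ 1.445; B ≈ 1.684; C ≈ 1.426; D ≈ 1.329; E ≈ 1.534.
root-2 ≈ 1.414; option C is nearest (Δ 0.012).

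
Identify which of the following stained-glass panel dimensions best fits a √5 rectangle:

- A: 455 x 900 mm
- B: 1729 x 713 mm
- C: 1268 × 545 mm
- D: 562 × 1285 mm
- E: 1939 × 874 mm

Ratios (long/short): A ≈ 1.978; B ≈ 2.425; C ≈ 2.327; D ≈ 2.286; E ≈ 2.219.
root-5 ≈ 2.236; option E is nearest (Δ 0.017).

E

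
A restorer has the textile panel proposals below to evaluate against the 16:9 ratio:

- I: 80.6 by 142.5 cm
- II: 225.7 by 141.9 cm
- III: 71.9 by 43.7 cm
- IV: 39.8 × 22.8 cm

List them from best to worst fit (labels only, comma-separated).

I, IV, III, II

I: 142.5/80.6 ≈ 1.768 → |1.768 − 1.778| = 0.010
II: 225.7/141.9 ≈ 1.591 → |1.591 − 1.778| = 0.187
III: 71.9/43.7 ≈ 1.645 → |1.645 − 1.778| = 0.133
IV: 39.8/22.8 ≈ 1.746 → |1.746 − 1.778| = 0.032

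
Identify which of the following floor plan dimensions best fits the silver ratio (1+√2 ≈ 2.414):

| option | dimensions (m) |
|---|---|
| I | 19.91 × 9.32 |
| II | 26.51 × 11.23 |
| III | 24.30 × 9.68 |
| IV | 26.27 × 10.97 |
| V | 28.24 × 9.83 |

IV

Ratios (long/short): I ≈ 2.136; II ≈ 2.361; III ≈ 2.510; IV ≈ 2.395; V ≈ 2.873.
silver ratio ≈ 2.414; option IV is nearest (Δ 0.019).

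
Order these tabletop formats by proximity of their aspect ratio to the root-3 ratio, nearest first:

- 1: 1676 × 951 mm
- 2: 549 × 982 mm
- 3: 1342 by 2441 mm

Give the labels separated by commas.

1: 1676/951 ≈ 1.762 → |1.762 − 1.732| = 0.030
2: 982/549 ≈ 1.789 → |1.789 − 1.732| = 0.057
3: 2441/1342 ≈ 1.819 → |1.819 − 1.732| = 0.087

1, 2, 3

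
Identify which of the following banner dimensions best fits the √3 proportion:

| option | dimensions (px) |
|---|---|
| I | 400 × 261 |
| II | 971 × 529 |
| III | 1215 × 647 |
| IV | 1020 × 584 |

IV

Target root-3 ≈ 1.732.
I: 1.533 (Δ0.199)  II: 1.836 (Δ0.104)  III: 1.878 (Δ0.146)  IV: 1.747 (Δ0.015)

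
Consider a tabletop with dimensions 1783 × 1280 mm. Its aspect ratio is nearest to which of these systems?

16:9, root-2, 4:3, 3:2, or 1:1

root-2

Ratio = 1783 / 1280 ≈ 1.393.
Distances: 16:9 1.778 (Δ 0.385); root-2 1.414 (Δ 0.021); 4:3 1.333 (Δ 0.060); 3:2 1.500 (Δ 0.107); 1:1 1.000 (Δ 0.393).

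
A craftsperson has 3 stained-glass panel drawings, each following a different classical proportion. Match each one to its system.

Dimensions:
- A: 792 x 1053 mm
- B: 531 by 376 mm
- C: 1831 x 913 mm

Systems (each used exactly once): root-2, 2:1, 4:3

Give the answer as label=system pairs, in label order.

A=4:3, B=root-2, C=2:1

Ratios: A ≈ 1.330; B ≈ 1.412; C ≈ 2.005.
Targets: root-2 ≈ 1.414; 2:1 ≈ 2.000; 4:3 ≈ 1.333.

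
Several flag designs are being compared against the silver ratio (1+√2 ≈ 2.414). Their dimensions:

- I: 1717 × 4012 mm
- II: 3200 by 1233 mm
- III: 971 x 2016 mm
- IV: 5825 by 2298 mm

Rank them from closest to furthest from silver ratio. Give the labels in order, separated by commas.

I, IV, II, III

Ratios: I = 4012 / 1717 ≈ 2.337; II = 3200 / 1233 ≈ 2.595; III = 2016 / 971 ≈ 2.076; IV = 5825 / 2298 ≈ 2.535.
|Δ from 2.414|: I 0.077; II 0.181; III 0.338; IV 0.121.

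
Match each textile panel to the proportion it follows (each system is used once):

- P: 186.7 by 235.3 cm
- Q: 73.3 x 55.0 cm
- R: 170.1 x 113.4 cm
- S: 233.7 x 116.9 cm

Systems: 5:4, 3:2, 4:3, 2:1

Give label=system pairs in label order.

P=5:4, Q=4:3, R=3:2, S=2:1

Ratios: P ≈ 1.260; Q ≈ 1.333; R ≈ 1.500; S ≈ 1.999.
Targets: 5:4 ≈ 1.250; 3:2 ≈ 1.500; 4:3 ≈ 1.333; 2:1 ≈ 2.000.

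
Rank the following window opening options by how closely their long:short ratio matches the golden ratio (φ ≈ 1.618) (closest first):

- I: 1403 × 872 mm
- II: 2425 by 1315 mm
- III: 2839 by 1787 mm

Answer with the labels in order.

I, III, II

I: 1403/872 ≈ 1.609 → |1.609 − 1.618| = 0.009
II: 2425/1315 ≈ 1.844 → |1.844 − 1.618| = 0.226
III: 2839/1787 ≈ 1.589 → |1.589 − 1.618| = 0.029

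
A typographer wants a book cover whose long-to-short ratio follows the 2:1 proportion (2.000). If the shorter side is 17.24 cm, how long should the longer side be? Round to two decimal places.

2:1 = 2.00000.
Longer side = 17.24 × 2.00000 ≈ 34.4800 → 34.48 cm.

34.48 cm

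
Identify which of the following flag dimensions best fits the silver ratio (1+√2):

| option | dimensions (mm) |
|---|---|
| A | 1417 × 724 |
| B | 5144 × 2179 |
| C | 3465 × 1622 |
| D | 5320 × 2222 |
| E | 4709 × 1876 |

Target silver ratio ≈ 2.414.
A: 1.957 (Δ0.457)  B: 2.361 (Δ0.053)  C: 2.136 (Δ0.278)  D: 2.394 (Δ0.020)  E: 2.510 (Δ0.096)

D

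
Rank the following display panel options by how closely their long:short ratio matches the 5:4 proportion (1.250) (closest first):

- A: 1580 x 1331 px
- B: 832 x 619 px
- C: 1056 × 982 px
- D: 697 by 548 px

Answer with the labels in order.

D, A, B, C

A: 1580/1331 ≈ 1.187 → |1.187 − 1.250| = 0.063
B: 832/619 ≈ 1.344 → |1.344 − 1.250| = 0.094
C: 1056/982 ≈ 1.075 → |1.075 − 1.250| = 0.175
D: 697/548 ≈ 1.272 → |1.272 − 1.250| = 0.022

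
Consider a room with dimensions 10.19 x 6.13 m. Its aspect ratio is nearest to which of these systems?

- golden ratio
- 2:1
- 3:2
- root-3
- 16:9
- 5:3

Ratio = 10.19 / 6.13 ≈ 1.662.
Distances: golden ratio 1.618 (Δ 0.044); 2:1 2.000 (Δ 0.338); 3:2 1.500 (Δ 0.162); root-3 1.732 (Δ 0.070); 16:9 1.778 (Δ 0.116); 5:3 1.667 (Δ 0.005).

5:3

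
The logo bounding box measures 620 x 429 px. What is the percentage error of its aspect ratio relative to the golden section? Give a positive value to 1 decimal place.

10.7%

Ratio = 620 / 429 ≈ 1.4452.
Ideal golden ratio ≈ 1.6180. |1.4452 − 1.6180| / 1.6180 ≈ 10.68% → 10.7%.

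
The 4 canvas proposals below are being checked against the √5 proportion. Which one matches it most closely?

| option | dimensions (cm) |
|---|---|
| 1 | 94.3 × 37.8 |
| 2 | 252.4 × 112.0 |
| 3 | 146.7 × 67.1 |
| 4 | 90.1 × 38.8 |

Target root-5 ≈ 2.236.
1: 2.495 (Δ0.259)  2: 2.254 (Δ0.018)  3: 2.186 (Δ0.050)  4: 2.322 (Δ0.086)

2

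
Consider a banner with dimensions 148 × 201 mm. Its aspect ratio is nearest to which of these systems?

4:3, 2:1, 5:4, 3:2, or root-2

4:3

201/148 ≈ 1.358. Nearest candidates are 4:3 (1.333, off by 0.025) and root-2 (1.414, off by 0.056).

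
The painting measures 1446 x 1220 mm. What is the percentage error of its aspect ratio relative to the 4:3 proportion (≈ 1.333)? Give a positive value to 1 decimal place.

Ratio = 1446 / 1220 ≈ 1.1852.
Ideal 4:3 ≈ 1.3333. |1.1852 − 1.3333| / 1.3333 ≈ 11.11% → 11.1%.

11.1%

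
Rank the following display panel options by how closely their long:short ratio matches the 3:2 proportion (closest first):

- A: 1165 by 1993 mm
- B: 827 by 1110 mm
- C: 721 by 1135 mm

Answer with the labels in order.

C, B, A

Ratios: A = 1993 / 1165 ≈ 1.711; B = 1110 / 827 ≈ 1.342; C = 1135 / 721 ≈ 1.574.
|Δ from 1.500|: A 0.211; B 0.158; C 0.074.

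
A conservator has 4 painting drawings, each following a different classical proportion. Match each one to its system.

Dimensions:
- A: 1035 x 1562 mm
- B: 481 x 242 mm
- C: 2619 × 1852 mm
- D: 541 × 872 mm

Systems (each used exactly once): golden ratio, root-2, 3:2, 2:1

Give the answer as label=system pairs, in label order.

A=3:2, B=2:1, C=root-2, D=golden ratio

A = 1562/1035 ≈ 1.509 → 3:2 (1.500)
B = 481/242 ≈ 1.988 → 2:1 (2.000)
C = 2619/1852 ≈ 1.414 → root-2 (1.414)
D = 872/541 ≈ 1.612 → golden ratio (1.618)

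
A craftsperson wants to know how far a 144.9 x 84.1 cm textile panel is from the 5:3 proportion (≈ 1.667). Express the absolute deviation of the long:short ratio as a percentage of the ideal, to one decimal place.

Ratio = 144.9 / 84.1 ≈ 1.7229.
Ideal 5:3 ≈ 1.6667. |1.7229 − 1.6667| / 1.6667 ≈ 3.37% → 3.4%.

3.4%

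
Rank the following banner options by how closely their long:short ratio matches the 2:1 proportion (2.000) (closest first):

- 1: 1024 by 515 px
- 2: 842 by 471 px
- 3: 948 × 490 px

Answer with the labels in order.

1, 3, 2

1: 1024/515 ≈ 1.988 → |1.988 − 2.000| = 0.012
2: 842/471 ≈ 1.788 → |1.788 − 2.000| = 0.212
3: 948/490 ≈ 1.935 → |1.935 − 2.000| = 0.065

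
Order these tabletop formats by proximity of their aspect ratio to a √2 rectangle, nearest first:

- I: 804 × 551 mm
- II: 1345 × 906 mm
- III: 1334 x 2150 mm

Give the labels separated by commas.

I: 804/551 ≈ 1.459 → |1.459 − 1.414| = 0.045
II: 1345/906 ≈ 1.485 → |1.485 − 1.414| = 0.071
III: 2150/1334 ≈ 1.612 → |1.612 − 1.414| = 0.198

I, II, III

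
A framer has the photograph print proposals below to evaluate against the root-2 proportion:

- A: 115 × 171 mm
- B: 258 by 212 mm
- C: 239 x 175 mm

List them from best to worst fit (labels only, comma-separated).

C, A, B

Ratios: A = 171 / 115 ≈ 1.487; B = 258 / 212 ≈ 1.217; C = 239 / 175 ≈ 1.366.
|Δ from 1.414|: A 0.073; B 0.197; C 0.048.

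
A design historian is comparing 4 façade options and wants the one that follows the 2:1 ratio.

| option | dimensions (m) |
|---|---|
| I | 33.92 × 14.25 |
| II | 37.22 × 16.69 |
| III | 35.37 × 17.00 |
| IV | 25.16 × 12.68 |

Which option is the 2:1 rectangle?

IV

Target 2:1 ≈ 2.000.
I: 2.380 (Δ0.380)  II: 2.230 (Δ0.230)  III: 2.081 (Δ0.081)  IV: 1.984 (Δ0.016)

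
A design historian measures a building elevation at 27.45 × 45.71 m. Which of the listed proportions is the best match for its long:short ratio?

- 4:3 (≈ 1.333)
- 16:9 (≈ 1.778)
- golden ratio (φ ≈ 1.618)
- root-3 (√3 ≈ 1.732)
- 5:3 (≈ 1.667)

45.71/27.45 ≈ 1.665. Nearest candidates are 5:3 (1.667, off by 0.002) and golden ratio (1.618, off by 0.047).

5:3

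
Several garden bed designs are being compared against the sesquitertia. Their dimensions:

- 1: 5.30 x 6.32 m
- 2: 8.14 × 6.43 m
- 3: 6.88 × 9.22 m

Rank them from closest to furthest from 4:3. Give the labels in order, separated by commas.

3, 2, 1

Ratios: 1 = 6.32 / 5.30 ≈ 1.192; 2 = 8.14 / 6.43 ≈ 1.266; 3 = 9.22 / 6.88 ≈ 1.340.
|Δ from 1.333|: 1 0.141; 2 0.067; 3 0.007.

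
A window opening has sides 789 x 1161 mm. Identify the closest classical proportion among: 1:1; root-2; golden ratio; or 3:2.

3:2

1161/789 ≈ 1.471. Nearest candidates are 3:2 (1.500, off by 0.029) and root-2 (1.414, off by 0.057).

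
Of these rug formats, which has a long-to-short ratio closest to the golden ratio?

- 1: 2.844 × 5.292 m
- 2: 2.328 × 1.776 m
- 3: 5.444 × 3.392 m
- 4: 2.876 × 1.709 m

Target golden ratio ≈ 1.618.
1: 1.861 (Δ0.243)  2: 1.311 (Δ0.307)  3: 1.605 (Δ0.013)  4: 1.683 (Δ0.065)

3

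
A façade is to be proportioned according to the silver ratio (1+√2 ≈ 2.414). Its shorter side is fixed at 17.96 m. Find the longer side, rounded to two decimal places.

43.36 m

silver ratio ≈ 2.41421.
Longer side = 17.96 × 2.41421 ≈ 43.3592 → 43.36 m.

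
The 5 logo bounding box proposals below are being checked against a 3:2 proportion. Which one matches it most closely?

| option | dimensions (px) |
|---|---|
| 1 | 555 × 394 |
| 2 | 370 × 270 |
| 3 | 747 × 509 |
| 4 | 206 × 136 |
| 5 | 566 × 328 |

4

Ratios (long/short): 1 ≈ 1.409; 2 ≈ 1.370; 3 ≈ 1.468; 4 ≈ 1.515; 5 ≈ 1.726.
3:2 ≈ 1.500; option 4 is nearest (Δ 0.015).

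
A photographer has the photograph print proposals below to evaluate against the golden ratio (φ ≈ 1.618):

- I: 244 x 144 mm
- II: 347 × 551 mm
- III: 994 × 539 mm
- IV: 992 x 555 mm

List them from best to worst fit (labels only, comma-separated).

Ratios: I = 244 / 144 ≈ 1.694; II = 551 / 347 ≈ 1.588; III = 994 / 539 ≈ 1.844; IV = 992 / 555 ≈ 1.787.
|Δ from 1.618|: I 0.076; II 0.030; III 0.226; IV 0.169.

II, I, IV, III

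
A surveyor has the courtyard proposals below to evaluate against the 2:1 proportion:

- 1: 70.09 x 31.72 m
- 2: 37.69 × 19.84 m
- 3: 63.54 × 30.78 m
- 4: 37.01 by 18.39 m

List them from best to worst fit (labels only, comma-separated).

4, 3, 2, 1

1: 70.09/31.72 ≈ 2.210 → |2.210 − 2.000| = 0.210
2: 37.69/19.84 ≈ 1.900 → |1.900 − 2.000| = 0.100
3: 63.54/30.78 ≈ 2.064 → |2.064 − 2.000| = 0.064
4: 37.01/18.39 ≈ 2.013 → |2.013 − 2.000| = 0.013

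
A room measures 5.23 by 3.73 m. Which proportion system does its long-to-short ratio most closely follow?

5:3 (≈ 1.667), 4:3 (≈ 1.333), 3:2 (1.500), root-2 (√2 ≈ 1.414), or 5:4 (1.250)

root-2

Ratio = 5.23 / 3.73 ≈ 1.402.
Distances: 5:3 1.667 (Δ 0.265); 4:3 1.333 (Δ 0.069); 3:2 1.500 (Δ 0.098); root-2 1.414 (Δ 0.012); 5:4 1.250 (Δ 0.152).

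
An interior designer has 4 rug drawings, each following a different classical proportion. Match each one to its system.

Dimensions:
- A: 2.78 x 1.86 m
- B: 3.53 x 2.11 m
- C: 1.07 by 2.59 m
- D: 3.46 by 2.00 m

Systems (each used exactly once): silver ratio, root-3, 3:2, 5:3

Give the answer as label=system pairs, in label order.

A=3:2, B=5:3, C=silver ratio, D=root-3

A = 2.78/1.86 ≈ 1.495 → 3:2 (1.500)
B = 3.53/2.11 ≈ 1.673 → 5:3 (1.667)
C = 2.59/1.07 ≈ 2.421 → silver ratio (2.414)
D = 3.46/2.00 ≈ 1.730 → root-3 (1.732)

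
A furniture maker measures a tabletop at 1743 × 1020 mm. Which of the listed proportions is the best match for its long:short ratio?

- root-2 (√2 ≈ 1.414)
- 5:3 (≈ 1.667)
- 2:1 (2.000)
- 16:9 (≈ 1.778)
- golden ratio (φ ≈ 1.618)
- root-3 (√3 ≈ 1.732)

root-3

Ratio = 1743 / 1020 ≈ 1.709.
Distances: root-2 1.414 (Δ 0.295); 5:3 1.667 (Δ 0.042); 2:1 2.000 (Δ 0.291); 16:9 1.778 (Δ 0.069); golden ratio 1.618 (Δ 0.091); root-3 1.732 (Δ 0.023).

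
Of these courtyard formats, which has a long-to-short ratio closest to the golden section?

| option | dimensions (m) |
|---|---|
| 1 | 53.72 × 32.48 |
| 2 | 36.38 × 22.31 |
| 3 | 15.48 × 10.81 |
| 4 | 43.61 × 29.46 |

Ratios (long/short): 1 ≈ 1.654; 2 ≈ 1.631; 3 ≈ 1.432; 4 ≈ 1.480.
golden ratio ≈ 1.618; option 2 is nearest (Δ 0.013).

2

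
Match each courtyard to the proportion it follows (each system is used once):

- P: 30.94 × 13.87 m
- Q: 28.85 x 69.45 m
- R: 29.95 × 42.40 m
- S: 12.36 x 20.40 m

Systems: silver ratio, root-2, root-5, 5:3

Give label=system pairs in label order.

P=root-5, Q=silver ratio, R=root-2, S=5:3

P = 30.94/13.87 ≈ 2.231 → root-5 (2.236)
Q = 69.45/28.85 ≈ 2.407 → silver ratio (2.414)
R = 42.40/29.95 ≈ 1.416 → root-2 (1.414)
S = 20.40/12.36 ≈ 1.650 → 5:3 (1.667)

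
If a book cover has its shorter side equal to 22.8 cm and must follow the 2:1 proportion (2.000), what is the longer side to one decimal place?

45.6 cm

2:1 = 2.00000.
Longer side = 22.8 × 2.00000 ≈ 45.600 → 45.6 cm.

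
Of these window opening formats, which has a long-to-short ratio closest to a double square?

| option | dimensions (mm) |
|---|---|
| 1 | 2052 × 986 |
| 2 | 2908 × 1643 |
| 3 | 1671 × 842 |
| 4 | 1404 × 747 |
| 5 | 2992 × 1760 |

Target 2:1 ≈ 2.000.
1: 2.081 (Δ0.081)  2: 1.770 (Δ0.230)  3: 1.985 (Δ0.015)  4: 1.880 (Δ0.120)  5: 1.700 (Δ0.300)

3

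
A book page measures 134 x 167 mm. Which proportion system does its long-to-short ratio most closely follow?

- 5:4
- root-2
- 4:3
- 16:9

167/134 ≈ 1.246. Nearest candidates are 5:4 (1.250, off by 0.004) and 4:3 (1.333, off by 0.087).

5:4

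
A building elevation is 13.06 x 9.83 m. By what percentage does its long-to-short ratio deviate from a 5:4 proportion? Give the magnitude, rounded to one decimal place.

6.3%

Ratio = 13.06 / 9.83 ≈ 1.3286.
Ideal 5:4 = 1.2500. |1.3286 − 1.2500| / 1.2500 ≈ 6.29% → 6.3%.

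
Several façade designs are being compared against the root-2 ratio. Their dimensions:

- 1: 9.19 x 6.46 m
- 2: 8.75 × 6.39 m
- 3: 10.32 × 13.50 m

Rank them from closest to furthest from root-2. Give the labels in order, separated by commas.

1, 2, 3

1: 9.19/6.46 ≈ 1.423 → |1.423 − 1.414| = 0.009
2: 8.75/6.39 ≈ 1.369 → |1.369 − 1.414| = 0.045
3: 13.50/10.32 ≈ 1.308 → |1.308 − 1.414| = 0.106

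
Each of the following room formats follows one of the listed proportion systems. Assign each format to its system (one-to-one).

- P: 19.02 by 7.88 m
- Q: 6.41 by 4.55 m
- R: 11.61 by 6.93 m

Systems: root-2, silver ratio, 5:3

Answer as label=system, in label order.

P=silver ratio, Q=root-2, R=5:3

Ratios: P ≈ 2.414; Q ≈ 1.409; R ≈ 1.675.
Targets: root-2 ≈ 1.414; silver ratio ≈ 2.414; 5:3 ≈ 1.667.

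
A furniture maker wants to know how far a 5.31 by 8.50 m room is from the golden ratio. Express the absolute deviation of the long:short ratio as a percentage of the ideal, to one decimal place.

1.1%

Ratio = 8.50 / 5.31 ≈ 1.6008.
Ideal golden ratio ≈ 1.6180. |1.6008 − 1.6180| / 1.6180 ≈ 1.06% → 1.1%.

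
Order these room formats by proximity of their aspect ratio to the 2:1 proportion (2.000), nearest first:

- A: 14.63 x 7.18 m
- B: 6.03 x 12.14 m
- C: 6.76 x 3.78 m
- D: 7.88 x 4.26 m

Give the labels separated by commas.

B, A, D, C

Ratios: A = 14.63 / 7.18 ≈ 2.038; B = 12.14 / 6.03 ≈ 2.013; C = 6.76 / 3.78 ≈ 1.788; D = 7.88 / 4.26 ≈ 1.850.
|Δ from 2.000|: A 0.038; B 0.013; C 0.212; D 0.150.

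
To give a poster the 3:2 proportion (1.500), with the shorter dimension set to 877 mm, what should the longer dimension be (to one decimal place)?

3:2 = 1.50000.
Longer side = 877 × 1.50000 ≈ 1315.500 → 1315.5 mm.

1315.5 mm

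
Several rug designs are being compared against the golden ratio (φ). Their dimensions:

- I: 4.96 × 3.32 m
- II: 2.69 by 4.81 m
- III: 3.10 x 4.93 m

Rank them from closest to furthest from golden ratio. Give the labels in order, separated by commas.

Ratios: I = 4.96 / 3.32 ≈ 1.494; II = 4.81 / 2.69 ≈ 1.788; III = 4.93 / 3.10 ≈ 1.590.
|Δ from 1.618|: I 0.124; II 0.170; III 0.028.

III, I, II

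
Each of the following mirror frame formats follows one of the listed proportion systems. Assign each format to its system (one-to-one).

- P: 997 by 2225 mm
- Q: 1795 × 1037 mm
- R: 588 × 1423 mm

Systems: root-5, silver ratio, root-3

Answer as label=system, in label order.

P=root-5, Q=root-3, R=silver ratio

Ratios: P ≈ 2.232; Q ≈ 1.731; R ≈ 2.420.
Targets: root-5 ≈ 2.236; silver ratio ≈ 2.414; root-3 ≈ 1.732.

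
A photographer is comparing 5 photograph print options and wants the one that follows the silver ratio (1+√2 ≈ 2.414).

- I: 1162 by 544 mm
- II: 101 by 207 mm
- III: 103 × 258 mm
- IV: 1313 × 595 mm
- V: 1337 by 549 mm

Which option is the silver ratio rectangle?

Ratios (long/short): I ≈ 2.136; II ≈ 2.050; III ≈ 2.505; IV ≈ 2.207; V ≈ 2.435.
silver ratio ≈ 2.414; option V is nearest (Δ 0.021).

V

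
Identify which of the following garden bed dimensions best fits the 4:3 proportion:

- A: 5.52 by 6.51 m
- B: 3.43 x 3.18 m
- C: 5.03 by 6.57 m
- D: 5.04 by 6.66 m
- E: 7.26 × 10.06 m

D

Ratios (long/short): A ≈ 1.179; B ≈ 1.079; C ≈ 1.306; D ≈ 1.321; E ≈ 1.386.
4:3 ≈ 1.333; option D is nearest (Δ 0.012).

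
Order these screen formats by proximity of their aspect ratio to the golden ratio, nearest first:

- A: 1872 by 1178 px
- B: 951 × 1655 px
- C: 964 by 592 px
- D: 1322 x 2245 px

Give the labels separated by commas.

C, A, D, B

Ratios: A = 1872 / 1178 ≈ 1.589; B = 1655 / 951 ≈ 1.740; C = 964 / 592 ≈ 1.628; D = 2245 / 1322 ≈ 1.698.
|Δ from 1.618|: A 0.029; B 0.122; C 0.010; D 0.080.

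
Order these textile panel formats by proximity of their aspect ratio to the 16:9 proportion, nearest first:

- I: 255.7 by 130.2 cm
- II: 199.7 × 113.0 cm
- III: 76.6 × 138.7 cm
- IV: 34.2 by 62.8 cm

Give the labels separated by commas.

Ratios: I = 255.7 / 130.2 ≈ 1.964; II = 199.7 / 113.0 ≈ 1.767; III = 138.7 / 76.6 ≈ 1.811; IV = 62.8 / 34.2 ≈ 1.836.
|Δ from 1.778|: I 0.186; II 0.011; III 0.033; IV 0.058.

II, III, IV, I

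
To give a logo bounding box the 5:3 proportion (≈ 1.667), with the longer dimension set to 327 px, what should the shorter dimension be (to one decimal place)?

196.2 px

5:3 ≈ 1.66667.
Shorter side = 327 ÷ 1.66667 ≈ 196.200 → 196.2 px.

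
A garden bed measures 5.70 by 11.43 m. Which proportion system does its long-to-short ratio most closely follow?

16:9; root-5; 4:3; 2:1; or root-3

11.43/5.70 ≈ 2.005. Nearest candidates are 2:1 (2.000, off by 0.005) and 16:9 (1.778, off by 0.227).

2:1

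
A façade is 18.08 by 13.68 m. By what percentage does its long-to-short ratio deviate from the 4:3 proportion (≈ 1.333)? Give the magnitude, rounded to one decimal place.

0.9%

Ratio = 18.08 / 13.68 ≈ 1.3216.
Ideal 4:3 ≈ 1.3333. |1.3216 − 1.3333| / 1.3333 ≈ 0.88% → 0.9%.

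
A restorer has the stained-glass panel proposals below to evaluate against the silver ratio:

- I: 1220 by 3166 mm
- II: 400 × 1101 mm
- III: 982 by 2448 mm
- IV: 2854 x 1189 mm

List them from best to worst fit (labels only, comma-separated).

I: 3166/1220 ≈ 2.595 → |2.595 − 2.414| = 0.181
II: 1101/400 ≈ 2.752 → |2.752 − 2.414| = 0.338
III: 2448/982 ≈ 2.493 → |2.493 − 2.414| = 0.079
IV: 2854/1189 ≈ 2.400 → |2.400 − 2.414| = 0.014

IV, III, I, II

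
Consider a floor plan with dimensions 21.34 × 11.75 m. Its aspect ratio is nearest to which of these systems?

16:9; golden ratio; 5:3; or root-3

21.34/11.75 ≈ 1.816. Nearest candidates are 16:9 (1.778, off by 0.038) and root-3 (1.732, off by 0.084).

16:9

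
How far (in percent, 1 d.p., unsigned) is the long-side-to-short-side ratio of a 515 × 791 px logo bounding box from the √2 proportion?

8.6%

Ratio = 791 / 515 ≈ 1.5359.
Ideal root-2 ≈ 1.4142. |1.5359 − 1.4142| / 1.4142 ≈ 8.61% → 8.6%.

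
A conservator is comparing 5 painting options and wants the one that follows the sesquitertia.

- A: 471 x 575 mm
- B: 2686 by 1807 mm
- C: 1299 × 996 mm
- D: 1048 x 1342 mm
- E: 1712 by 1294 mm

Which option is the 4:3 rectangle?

E

Target 4:3 ≈ 1.333.
A: 1.221 (Δ0.112)  B: 1.486 (Δ0.153)  C: 1.304 (Δ0.029)  D: 1.281 (Δ0.052)  E: 1.323 (Δ0.010)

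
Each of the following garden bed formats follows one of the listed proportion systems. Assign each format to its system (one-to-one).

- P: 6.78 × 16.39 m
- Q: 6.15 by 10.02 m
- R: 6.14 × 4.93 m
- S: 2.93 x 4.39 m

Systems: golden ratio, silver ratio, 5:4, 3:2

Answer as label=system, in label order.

P=silver ratio, Q=golden ratio, R=5:4, S=3:2

Ratios: P ≈ 2.417; Q ≈ 1.629; R ≈ 1.245; S ≈ 1.498.
Targets: golden ratio ≈ 1.618; silver ratio ≈ 2.414; 5:4 ≈ 1.250; 3:2 ≈ 1.500.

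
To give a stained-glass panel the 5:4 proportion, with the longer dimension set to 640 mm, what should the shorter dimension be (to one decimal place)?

5:4 = 1.25000.
Shorter side = 640 ÷ 1.25000 ≈ 512.000 → 512.0 mm.

512.0 mm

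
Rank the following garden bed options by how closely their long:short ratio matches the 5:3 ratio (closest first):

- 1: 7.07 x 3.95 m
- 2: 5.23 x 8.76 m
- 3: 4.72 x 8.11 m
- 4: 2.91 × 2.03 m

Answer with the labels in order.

1: 7.07/3.95 ≈ 1.790 → |1.790 − 1.667| = 0.123
2: 8.76/5.23 ≈ 1.675 → |1.675 − 1.667| = 0.008
3: 8.11/4.72 ≈ 1.718 → |1.718 − 1.667| = 0.051
4: 2.91/2.03 ≈ 1.433 → |1.433 − 1.667| = 0.234

2, 3, 1, 4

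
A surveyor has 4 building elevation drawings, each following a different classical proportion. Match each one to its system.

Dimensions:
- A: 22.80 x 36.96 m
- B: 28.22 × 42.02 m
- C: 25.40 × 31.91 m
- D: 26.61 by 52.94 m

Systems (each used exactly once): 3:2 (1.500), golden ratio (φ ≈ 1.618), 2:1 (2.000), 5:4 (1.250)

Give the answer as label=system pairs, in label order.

A=golden ratio, B=3:2, C=5:4, D=2:1

A = 36.96/22.80 ≈ 1.621 → golden ratio (1.618)
B = 42.02/28.22 ≈ 1.489 → 3:2 (1.500)
C = 31.91/25.40 ≈ 1.256 → 5:4 (1.250)
D = 52.94/26.61 ≈ 1.989 → 2:1 (2.000)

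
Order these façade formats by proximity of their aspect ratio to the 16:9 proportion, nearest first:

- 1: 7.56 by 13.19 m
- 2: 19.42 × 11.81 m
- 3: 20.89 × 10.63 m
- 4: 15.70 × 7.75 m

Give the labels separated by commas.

Ratios: 1 = 13.19 / 7.56 ≈ 1.745; 2 = 19.42 / 11.81 ≈ 1.644; 3 = 20.89 / 10.63 ≈ 1.965; 4 = 15.70 / 7.75 ≈ 2.026.
|Δ from 1.778|: 1 0.033; 2 0.134; 3 0.187; 4 0.248.

1, 2, 3, 4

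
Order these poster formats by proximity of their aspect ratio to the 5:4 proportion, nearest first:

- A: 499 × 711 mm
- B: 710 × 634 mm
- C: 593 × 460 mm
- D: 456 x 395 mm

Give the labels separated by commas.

C, D, B, A

A: 711/499 ≈ 1.425 → |1.425 − 1.250| = 0.175
B: 710/634 ≈ 1.120 → |1.120 − 1.250| = 0.130
C: 593/460 ≈ 1.289 → |1.289 − 1.250| = 0.039
D: 456/395 ≈ 1.154 → |1.154 − 1.250| = 0.096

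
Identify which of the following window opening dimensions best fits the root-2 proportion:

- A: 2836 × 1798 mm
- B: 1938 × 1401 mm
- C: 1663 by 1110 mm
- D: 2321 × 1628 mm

Target root-2 ≈ 1.414.
A: 1.577 (Δ0.163)  B: 1.383 (Δ0.031)  C: 1.498 (Δ0.084)  D: 1.426 (Δ0.012)

D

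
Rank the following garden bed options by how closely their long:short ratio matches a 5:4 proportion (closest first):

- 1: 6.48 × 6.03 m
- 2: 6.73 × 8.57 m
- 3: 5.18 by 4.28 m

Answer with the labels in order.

1: 6.48/6.03 ≈ 1.075 → |1.075 − 1.250| = 0.175
2: 8.57/6.73 ≈ 1.273 → |1.273 − 1.250| = 0.023
3: 5.18/4.28 ≈ 1.210 → |1.210 − 1.250| = 0.040

2, 3, 1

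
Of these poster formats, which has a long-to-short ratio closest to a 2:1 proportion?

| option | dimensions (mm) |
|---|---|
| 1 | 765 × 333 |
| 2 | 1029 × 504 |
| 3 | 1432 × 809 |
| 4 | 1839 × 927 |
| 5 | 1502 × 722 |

4

Target 2:1 ≈ 2.000.
1: 2.297 (Δ0.297)  2: 2.042 (Δ0.042)  3: 1.770 (Δ0.230)  4: 1.984 (Δ0.016)  5: 2.080 (Δ0.080)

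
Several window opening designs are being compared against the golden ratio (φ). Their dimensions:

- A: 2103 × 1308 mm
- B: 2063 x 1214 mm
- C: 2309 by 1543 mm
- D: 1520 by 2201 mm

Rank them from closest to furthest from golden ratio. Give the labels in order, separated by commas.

A: 2103/1308 ≈ 1.608 → |1.608 − 1.618| = 0.010
B: 2063/1214 ≈ 1.699 → |1.699 − 1.618| = 0.081
C: 2309/1543 ≈ 1.496 → |1.496 − 1.618| = 0.122
D: 2201/1520 ≈ 1.448 → |1.448 − 1.618| = 0.170

A, B, C, D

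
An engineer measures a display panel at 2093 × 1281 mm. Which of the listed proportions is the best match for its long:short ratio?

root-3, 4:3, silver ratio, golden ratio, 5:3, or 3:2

2093/1281 ≈ 1.634. Nearest candidates are golden ratio (1.618, off by 0.016) and 5:3 (1.667, off by 0.033).

golden ratio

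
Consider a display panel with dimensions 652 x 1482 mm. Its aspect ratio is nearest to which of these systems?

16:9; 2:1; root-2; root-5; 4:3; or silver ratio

1482/652 ≈ 2.273. Nearest candidates are root-5 (2.236, off by 0.037) and silver ratio (2.414, off by 0.141).

root-5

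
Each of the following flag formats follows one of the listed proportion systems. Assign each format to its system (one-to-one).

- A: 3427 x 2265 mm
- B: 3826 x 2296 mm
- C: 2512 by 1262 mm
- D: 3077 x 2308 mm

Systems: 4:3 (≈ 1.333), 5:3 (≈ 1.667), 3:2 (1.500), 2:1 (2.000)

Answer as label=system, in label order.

Ratios: A ≈ 1.513; B ≈ 1.666; C ≈ 1.990; D ≈ 1.333.
Targets: 4:3 ≈ 1.333; 5:3 ≈ 1.667; 3:2 ≈ 1.500; 2:1 ≈ 2.000.

A=3:2, B=5:3, C=2:1, D=4:3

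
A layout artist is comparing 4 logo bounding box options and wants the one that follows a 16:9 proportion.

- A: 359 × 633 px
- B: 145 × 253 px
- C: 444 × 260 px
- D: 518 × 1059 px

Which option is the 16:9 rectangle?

A

Target 16:9 ≈ 1.778.
A: 1.763 (Δ0.015)  B: 1.745 (Δ0.033)  C: 1.708 (Δ0.070)  D: 2.044 (Δ0.266)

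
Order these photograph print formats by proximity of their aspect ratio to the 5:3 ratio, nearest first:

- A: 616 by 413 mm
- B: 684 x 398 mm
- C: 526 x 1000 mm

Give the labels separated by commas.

A: 616/413 ≈ 1.492 → |1.492 − 1.667| = 0.175
B: 684/398 ≈ 1.719 → |1.719 − 1.667| = 0.052
C: 1000/526 ≈ 1.901 → |1.901 − 1.667| = 0.234

B, A, C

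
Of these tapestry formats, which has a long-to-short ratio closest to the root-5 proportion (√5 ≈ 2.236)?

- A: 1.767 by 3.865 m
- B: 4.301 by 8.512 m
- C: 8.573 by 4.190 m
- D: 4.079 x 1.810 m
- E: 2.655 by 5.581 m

Target root-5 ≈ 2.236.
A: 2.187 (Δ0.049)  B: 1.979 (Δ0.257)  C: 2.046 (Δ0.190)  D: 2.254 (Δ0.018)  E: 2.102 (Δ0.134)

D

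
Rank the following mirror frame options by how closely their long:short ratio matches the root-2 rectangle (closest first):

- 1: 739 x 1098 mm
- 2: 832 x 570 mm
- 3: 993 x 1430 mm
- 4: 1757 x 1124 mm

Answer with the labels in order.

3, 2, 1, 4

1: 1098/739 ≈ 1.486 → |1.486 − 1.414| = 0.072
2: 832/570 ≈ 1.460 → |1.460 − 1.414| = 0.046
3: 1430/993 ≈ 1.440 → |1.440 − 1.414| = 0.026
4: 1757/1124 ≈ 1.563 → |1.563 − 1.414| = 0.149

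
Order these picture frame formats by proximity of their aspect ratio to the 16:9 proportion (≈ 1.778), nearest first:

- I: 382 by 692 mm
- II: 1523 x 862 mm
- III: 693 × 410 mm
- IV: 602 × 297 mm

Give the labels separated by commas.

I: 692/382 ≈ 1.812 → |1.812 − 1.778| = 0.034
II: 1523/862 ≈ 1.767 → |1.767 − 1.778| = 0.011
III: 693/410 ≈ 1.690 → |1.690 − 1.778| = 0.088
IV: 602/297 ≈ 2.027 → |2.027 − 1.778| = 0.249

II, I, III, IV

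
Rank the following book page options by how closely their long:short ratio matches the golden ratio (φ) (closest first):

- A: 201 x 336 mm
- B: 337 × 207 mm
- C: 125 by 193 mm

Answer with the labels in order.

A: 336/201 ≈ 1.672 → |1.672 − 1.618| = 0.054
B: 337/207 ≈ 1.628 → |1.628 − 1.618| = 0.010
C: 193/125 ≈ 1.544 → |1.544 − 1.618| = 0.074

B, A, C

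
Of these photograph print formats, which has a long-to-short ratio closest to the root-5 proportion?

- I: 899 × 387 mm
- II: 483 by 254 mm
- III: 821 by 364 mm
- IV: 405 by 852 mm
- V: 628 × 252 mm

Target root-5 ≈ 2.236.
I: 2.323 (Δ0.087)  II: 1.902 (Δ0.334)  III: 2.255 (Δ0.019)  IV: 2.104 (Δ0.132)  V: 2.492 (Δ0.256)

III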